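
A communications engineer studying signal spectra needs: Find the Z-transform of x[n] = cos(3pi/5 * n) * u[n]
Z{cos(w0 * n) * u[n]} = z(z - cos(w0))/(z^2-2z * cos(w0)+1)
With w0 = 3pi/5: X(z) = z(z - cos(3pi/5))/(z^2-2z * cos(3pi/5)+1)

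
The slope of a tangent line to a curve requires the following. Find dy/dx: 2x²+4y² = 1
Differentiate: 4x + 8y·(dy/dx)=0
dy/dx=-4x/(8y)=-(1/2)·(x/y)

Answer: dy/dx=-(1/2)·(x/y)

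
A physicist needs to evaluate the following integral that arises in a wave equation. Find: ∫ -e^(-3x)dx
Since d/dx[e^(-3x)] = -3e^(-3x), we get 1/3 e^(-3x) + C

Answer: (1/3)e^(-3x) + C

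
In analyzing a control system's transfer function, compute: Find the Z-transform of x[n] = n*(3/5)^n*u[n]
Using the property Z{n * a^n * u[n]} = az/(z-a)^2
With a = 3/5: X(z) = (3/5)z/(z - 3/5)^2, |z| > 3/5

Answer: (3/5)z/(z - 3/5)^2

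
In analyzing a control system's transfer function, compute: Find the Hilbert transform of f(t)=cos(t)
The Hilbert transform shifts each frequency component by -pi/2.
H{cos(wt)} = sin(wt)
With w = 1: H{cos(t)} = sin(t)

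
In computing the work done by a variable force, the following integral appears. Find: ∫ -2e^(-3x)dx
Since d/dx[e^(-3x)] = -3e^(-3x), we get 2/3 e^(-3x)+C

Answer: (2/3)e^(-3x)+C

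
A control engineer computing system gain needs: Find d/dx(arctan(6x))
d/dx[arctan(u)]=u'/(1 + u²), u=6x, u'=6

Answer: 6/(1 + 36x²)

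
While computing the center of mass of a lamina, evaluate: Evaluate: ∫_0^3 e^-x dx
Antiderivative: -e^-x
Evaluate: -(e^-3-1)

Answer: (e^-3-1)/(-1)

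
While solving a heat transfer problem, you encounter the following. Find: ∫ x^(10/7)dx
Power rule: ∫ x^(10/7) dx=x^(17/7)/(17/7)+C

Answer: (7/17)·x^(17/7)+C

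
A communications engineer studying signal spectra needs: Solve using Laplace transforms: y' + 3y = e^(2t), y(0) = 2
Take L: sY - 2 + 3Y = 1/(s-2)
Y(s + 3) = 1/(s-2) + 2
Y = 1/((s-2)(s + 3)) + 2/(s + 3)
Partial fractions: 1/((s-2)(s + 3)) = (1/5)/(s-2) - (1/5)/(s + 3)
So Y = (1/5)/(s-2) + (9/5)/(s + 3)
Inverse Laplace transform (L^(-1){1/(s-2)} = e^(2t), L^(-1){1/(s + 3)} = e^(-3t)):

Answer: y(t) = (1/5)·e^(2t) + (9/5)·e^(-3t)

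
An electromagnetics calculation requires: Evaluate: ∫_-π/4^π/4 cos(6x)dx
Antiderivative: sin(6x)/6
Evaluate at bounds: [sin(6·π/4)/6] - [sin(6·-π/4)/6]
= ((-1) - (1))/6 = -1/3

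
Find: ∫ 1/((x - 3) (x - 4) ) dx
Partial fractions: 1/((x-3)(x-4))=A/(x-3)+B/(x-4)
A=-1, B=1
∫ [-1· 1/(x-3)+1· 1/(x-4)] dx
=(1)[ln|x-4| - ln|x-3|]+C

Answer: ln|(x-4)/(x-3)|+C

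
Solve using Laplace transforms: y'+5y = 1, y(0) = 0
Take L of both sides: sY(s) - 0 + 5Y(s)=1/s
Y(s)(s + 5)=1/s + 0
Y(s)=1/(s(s + 5)) + 0/(s + 5)
Partial fractions: 1/(s(s + 5))=(1/5)/s - (1/5)/(s + 5)
So Y(s)=(1/5)/s - (1/5)/(s + 5)
Inverse transform (L^(-1){1/s}=1, L^(-1){1/(s + 5)}=e^(-5t)):

Answer: y(t)=1/5 - (1/5)·e^(-5t)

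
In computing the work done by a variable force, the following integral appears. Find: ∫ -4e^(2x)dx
Since d/dx[e^(2x)] = 2e^(2x), we get -2 e^(2x)+C

Answer: -2e^(2x)+C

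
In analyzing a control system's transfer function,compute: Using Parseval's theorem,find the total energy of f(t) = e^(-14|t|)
Parseval's theorem: E=integral |f(t)|^2 dt=(1/2pi) integral |F(omega)|^2 domega
E=integral_{-inf}^{inf} e^(-28|t|) dt=2 * integral_0^inf e^(-28t) dt=2/(2 * 14)=1/14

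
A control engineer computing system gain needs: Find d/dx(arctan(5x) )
d/dx[arctan(u)]=u'/(1 + u²), u=5x, u'=5

Answer: 5/(1 + 25x²)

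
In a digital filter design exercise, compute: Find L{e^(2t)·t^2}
First shifting: L{e^(at)f(t)}=F(s-a)
L{t^2}=2/s^3
Shift s → s-2: 2/(s-2)^3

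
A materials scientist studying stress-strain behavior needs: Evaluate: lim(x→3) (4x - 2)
Polynomial is continuous, so substitute x=3:
4·3-2=10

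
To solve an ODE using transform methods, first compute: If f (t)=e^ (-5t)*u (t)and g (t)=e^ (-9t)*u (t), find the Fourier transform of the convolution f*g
By the convolution theorem: F{f * g} = F(omega) * G(omega)
F(omega) = 1/(5 + j * omega), G(omega) = 1/(9 + j * omega)
F{f * g} = 1/((5 + j * omega)(9 + j * omega))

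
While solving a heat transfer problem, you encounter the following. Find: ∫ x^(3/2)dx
Power rule: ∫ x^(3/2) dx=x^(5/2)/(5/2)+C

Answer: (2/5)·x^(5/2)+C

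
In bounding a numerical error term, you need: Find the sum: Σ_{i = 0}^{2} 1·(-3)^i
Geometric series: S=a(1 - r^n)/(1 - r)
a=1, r=-3, n=3
S=1(1 + 27)/4=7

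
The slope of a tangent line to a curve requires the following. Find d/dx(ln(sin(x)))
Chain rule: d/dx[ln(u)]=u'/u where u=sin(x)
u'=cos(x)

Answer: (cos(x))/(sin(x))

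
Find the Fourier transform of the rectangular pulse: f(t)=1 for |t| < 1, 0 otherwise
F(omega) = integral from -1 to 1 of e^(-j*omega*t) dt
= 2*sin(1*omega)/omega = 2*sinc(1*omega/pi)

Answer: 2*sin(1*omega)/omega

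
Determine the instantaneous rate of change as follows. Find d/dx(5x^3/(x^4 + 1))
Quotient rule: (f/g)' = (f'g - fg')/g²
f = 5x^3, f' = 15x^2
g = x^4+1, g' = 4x^3

Answer: (15x^2·(x^4+1)-20x^6)/(x^4+1)²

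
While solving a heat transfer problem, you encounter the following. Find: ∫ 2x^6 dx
Using power rule: ∫ 2x^6 dx=2/7 x^7 + C=(2/7)x^7 + C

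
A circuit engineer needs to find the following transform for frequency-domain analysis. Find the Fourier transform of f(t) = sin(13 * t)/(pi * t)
sin(W * t)/(pi * t)=(W/pi) * sinc(W * t/pi) is the impulse response of the ideal low-pass filter with cutoff W (here W=13).
Its Fourier transform is a rectangular function:
F(omega)=1 for |omega| < 13, 0 otherwise

Answer: rect(omega/26) [i.e., 1 for |omega| < 13, 0 otherwise]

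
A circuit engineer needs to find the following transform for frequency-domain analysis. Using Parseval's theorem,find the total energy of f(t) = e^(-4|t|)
Parseval's theorem: E=integral |f(t)|^2 dt=(1/2pi) integral |F(omega)|^2 domega
E=integral_{-inf}^{inf} e^(-8|t|) dt=2 * integral_0^inf e^(-8t) dt=2/(2 * 4)=1/4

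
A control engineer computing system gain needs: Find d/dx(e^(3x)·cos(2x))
Product rule: (fg)' = f'g + fg'
f = e^(3x), f' = 3·e^(3x)
g = cos(2x), g' = -2·sin(2x)

Answer: 3·e^(3x)·cos(2x) - 2·e^(3x)·sin(2x)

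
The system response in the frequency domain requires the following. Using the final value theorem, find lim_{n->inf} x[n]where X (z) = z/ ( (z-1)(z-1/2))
Final value theorem: lim x[n] = lim_{z->1} (z-1) * X(z)
(z-1) * X(z) = z/(z-1/2)
As z->1: 1/(1-1/2) = 1/(1/2) = 2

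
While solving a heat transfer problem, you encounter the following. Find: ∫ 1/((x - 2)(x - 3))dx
Partial fractions: 1/((x-2)(x-3))=A/(x-2) + B/(x-3)
A=-1, B=1
∫ [-1· 1/(x-2) + 1· 1/(x-3)] dx
=(1)[ln|x-3| - ln|x-2|] + C

Answer: ln|(x-3)/(x-2)| + C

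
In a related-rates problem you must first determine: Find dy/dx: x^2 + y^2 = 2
Differentiate: 2x + 2y·(dy/dx)=0
dy/dx=-2x/(2y)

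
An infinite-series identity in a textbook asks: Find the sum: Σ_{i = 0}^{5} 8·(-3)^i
Geometric series: S = a(1 - r^n)/(1 - r)
a = 8, r = -3, n = 6
S = 8(1 - 729)/4 = -1456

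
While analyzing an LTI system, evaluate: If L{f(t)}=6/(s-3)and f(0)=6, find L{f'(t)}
L{f'(t)}=s·F(s) - f(0)=6s/(s-3) - 6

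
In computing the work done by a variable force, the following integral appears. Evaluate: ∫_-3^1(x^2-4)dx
Step 1: Find antiderivative F(x) = (1/3)x^3-4x
Step 2: F(1) - F(-3) = -11/3 - (3) = -20/3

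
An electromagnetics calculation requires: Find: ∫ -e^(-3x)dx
Since d/dx[e^(-3x)]=-3e^(-3x), we get 1/3 e^(-3x)+C

Answer: (1/3)e^(-3x)+C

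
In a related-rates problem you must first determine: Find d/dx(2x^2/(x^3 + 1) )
Quotient rule: (f/g)'=(f'g - fg')/g²
f=2x^2, f'=4x
g=x^3 + 1, g'=3x^2

Answer: (4x·(x^3 + 1) - 6x^4)/(x^3 + 1)²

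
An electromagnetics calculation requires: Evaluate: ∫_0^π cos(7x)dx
Antiderivative: sin(7x)/7
Evaluate at bounds: [sin(7·π)/7] - [sin(7·0)/7]
= ((0) - (0))/7 = 0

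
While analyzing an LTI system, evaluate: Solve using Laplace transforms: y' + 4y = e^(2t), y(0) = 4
Take L: sY - 4+4Y = 1/(s-2)
Y(s+4) = 1/(s-2)+4
Y = 1/((s-2)(s+4))+4/(s+4)
Partial fractions: 1/((s-2)(s+4)) = (1/6)/(s-2) - (1/6)/(s+4)
So Y = (1/6)/(s-2)+(23/6)/(s+4)
Inverse Laplace transform (L^(-1){1/(s-2)} = e^(2t), L^(-1){1/(s+4)} = e^(-4t)):

Answer: y(t) = (1/6)·e^(2t)+(23/6)·e^(-4t)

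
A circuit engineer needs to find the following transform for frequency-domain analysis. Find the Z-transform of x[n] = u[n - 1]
Using the time-shift property: Z{u[n-1]}=z^(-1) * z/(z-1)
=z^(0)/(z-1)

Answer: 1/(z-1)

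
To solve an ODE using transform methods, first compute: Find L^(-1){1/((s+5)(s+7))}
Partial fractions: 1/((s+5)(s+7))=A/(s+5)+B/(s+7)
Cover-up: A=1/(s+7)|_{s=-5}=1/2; B=1/(s+5)|_{s=-7}=-1/2
L^(-1)=(1/2)e^(-5t) - (1/2)e^(-7t)

Answer: (1/2)(e^(-5t) - e^(-7t))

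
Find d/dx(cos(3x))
Chain rule: d/dx[cos(u)]=-sin(u)·u' where u=3x
u'=3

Answer: -3·sin(3x)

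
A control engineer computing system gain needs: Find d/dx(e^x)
Chain rule: d/dx[e^u] = e^u · u' where u = x
u' = 1

Answer: 1·e^x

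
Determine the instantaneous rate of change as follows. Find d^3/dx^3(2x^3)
Apply power rule 3 times:
d^1: 6x^2
d^2: 12x
d^3: 12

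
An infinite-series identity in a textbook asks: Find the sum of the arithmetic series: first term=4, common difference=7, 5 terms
Last term: a_n=4 + (5 - 1)·7=32
Sum=n(a_1 + a_n)/2=5(4 + 32)/2=90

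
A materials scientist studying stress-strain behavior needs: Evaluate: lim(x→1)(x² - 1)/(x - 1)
Factor: (x² - 1)=(x-1)(x + 1)
Cancel (x-1): lim(x→1) (x + 1)=2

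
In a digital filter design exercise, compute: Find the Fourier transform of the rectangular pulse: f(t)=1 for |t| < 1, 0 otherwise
F(omega) = integral from -1 to 1 of e^(-j*omega*t) dt
= 2*sin(1*omega)/omega = 2*sinc(1*omega/pi)

Answer: 2*sin(1*omega)/omega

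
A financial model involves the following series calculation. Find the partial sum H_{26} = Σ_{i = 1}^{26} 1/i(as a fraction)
H_26=1 + 1/2 + 1/3 + ... + 1/26
=34395742267/8923714800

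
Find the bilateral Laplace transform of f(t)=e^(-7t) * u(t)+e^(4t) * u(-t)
For e^(-7t) * u(t): L=1/(s + 7), Re(s) > -7
For e^(4t) * u(-t): L=-1/(s-4), Re(s) < 4
Combined: F(s)=1/(s + 7) - 1/(s-4), -7 < Re(s) < 4

Answer: 1/(s + 7) - 1/(s-4), ROC: -7 < Re(s) < 4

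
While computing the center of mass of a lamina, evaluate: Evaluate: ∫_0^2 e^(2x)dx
Antiderivative: (1/2)e^(2x)
Evaluate: (1/2)(e^4-1)

Answer: (e^4-1)/2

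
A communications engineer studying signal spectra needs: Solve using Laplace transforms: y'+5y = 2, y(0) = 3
Take L of both sides: sY(s)-3+5Y(s)=2/s
Y(s)(s+5)=2/s+3
Y(s)=2/(s(s+5))+3/(s+5)
Partial fractions: 2/(s(s+5))=(2/5)/s - (2/5)/(s+5)
So Y(s)=(2/5)/s+(13/5)/(s+5)
Inverse transform (L^(-1){1/s}=1, L^(-1){1/(s+5)}=e^(-5t)):

Answer: y(t)=2/5+(13/5)·e^(-5t)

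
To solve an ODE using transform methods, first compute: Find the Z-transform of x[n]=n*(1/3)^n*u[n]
Using the property Z{n * a^n * u[n]}=az/(z-a)^2
With a=1/3: X(z)=(1/3)z/(z - 1/3)^2, |z| > 1/3

Answer: (1/3)z/(z - 1/3)^2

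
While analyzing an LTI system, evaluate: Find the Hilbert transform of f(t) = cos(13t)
The Hilbert transform shifts each frequency component by -pi/2.
H{cos(wt)}=sin(wt)
With w=13: H{cos(13t)}=sin(13t)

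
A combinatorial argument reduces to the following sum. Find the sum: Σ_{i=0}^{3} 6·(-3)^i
Geometric series: S = a(1 - r^n)/(1 - r)
a = 6, r = -3, n = 4
S = 6(1-81)/4 = -120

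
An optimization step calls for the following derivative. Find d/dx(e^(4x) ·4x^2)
Product rule: (fg)'=f'g+fg'
f=e^(4x), f'=4·e^(4x)
g=4x^2, g'=8x

Answer: 16·e^(4x)·x^2+8·e^(4x)·x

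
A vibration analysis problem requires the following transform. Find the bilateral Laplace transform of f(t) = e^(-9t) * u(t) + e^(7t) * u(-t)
For e^(-9t) * u(t): L = 1/(s+9), Re(s) > -9
For e^(7t) * u(-t): L = -1/(s-7), Re(s) < 7
Combined: F(s) = 1/(s+9)-1/(s-7), -9 < Re(s) < 7

Answer: 1/(s+9)-1/(s-7), ROC: -9 < Re(s) < 7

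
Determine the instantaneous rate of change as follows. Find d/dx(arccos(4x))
d/dx[arccos(u)]=-u'/√(1-u²), u=4x, u'=4

Answer: -4/√(1-16x²)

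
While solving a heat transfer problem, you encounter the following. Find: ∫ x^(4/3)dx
Power rule: ∫ x^(4/3) dx = x^(7/3)/(7/3)+C

Answer: (3/7)·x^(7/3)+C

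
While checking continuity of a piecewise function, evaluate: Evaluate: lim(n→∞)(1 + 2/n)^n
This is the definition of e^2: lim(1 + 2/n)^n = e^2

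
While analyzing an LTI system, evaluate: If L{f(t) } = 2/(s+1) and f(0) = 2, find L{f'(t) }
L{f'(t)} = s·F(s) - f(0) = 2s/(s+1)-2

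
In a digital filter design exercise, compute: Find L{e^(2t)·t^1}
First shifting: L{e^(at)f(t)} = F(s-a)
L{t^1} = 1/s^2
Shift s → s-2: 1/(s-2)^2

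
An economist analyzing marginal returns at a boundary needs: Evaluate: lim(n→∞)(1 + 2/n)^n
This is the definition of e^2: lim(1+2/n)^n=e^2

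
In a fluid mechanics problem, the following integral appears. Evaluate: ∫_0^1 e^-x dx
Antiderivative: -e^-x
Evaluate: -(e^-1-1)

Answer: (e^-1-1)/(-1)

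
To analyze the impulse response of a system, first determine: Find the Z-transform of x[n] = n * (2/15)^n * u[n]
Using the property Z{n * a^n * u[n]}=az/(z-a)^2
With a=2/15: X(z)=(2/15)z/(z - 2/15)^2, |z| > 2/15

Answer: (2/15)z/(z - 2/15)^2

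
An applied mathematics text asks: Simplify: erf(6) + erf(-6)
erf is odd: erf(-6)=-erf(6)
erf(6)+erf(-6)=erf(6) - erf(6)=0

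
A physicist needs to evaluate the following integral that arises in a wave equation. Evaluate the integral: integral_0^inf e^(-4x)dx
integral_0^inf e^(-4x) dx=[-1/4 * e^(-4x)]_0^inf
=0 - (-1/4)=1/4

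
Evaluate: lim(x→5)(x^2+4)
Polynomial is continuous, so substitute x=5:
1·5^2+4=29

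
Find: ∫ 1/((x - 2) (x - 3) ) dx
Partial fractions: 1/((x-2)(x-3)) = A/(x-2)+B/(x-3)
A = -1, B = 1
∫ [-1· 1/(x-2)+1· 1/(x-3)] dx
= (1)[ln|x-3| - ln|x-2|]+C

Answer: ln|(x-3)/(x-2)|+C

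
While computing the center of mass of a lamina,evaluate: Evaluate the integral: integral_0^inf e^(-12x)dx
integral_0^inf e^(-12x) dx=[-1/12*e^(-12x)]_0^inf
=0 - (-1/12)=1/12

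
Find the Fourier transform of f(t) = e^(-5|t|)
Using the standard pair: F{e^(-a|t|)} = 2a/(a^2 + omega^2)
With a = 5: F(omega) = 10/(25 + omega^2)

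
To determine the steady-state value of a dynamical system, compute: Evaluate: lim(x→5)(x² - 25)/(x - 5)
Factor: (x² - 25)=(x-5)(x+5)
Cancel (x-5): lim(x→5) (x+5)=10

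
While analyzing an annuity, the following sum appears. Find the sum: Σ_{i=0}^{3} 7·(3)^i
Geometric series: S = a(1 - r^n)/(1 - r)
a = 7, r = 3, n = 4
S = 7(1-81)/-2 = 280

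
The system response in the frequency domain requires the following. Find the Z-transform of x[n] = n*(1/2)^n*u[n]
Using the property Z{n*a^n*u[n]} = az/(z-a)^2
With a = 1/2: X(z) = (1/2)z/(z - 1/2)^2, |z| > 1/2

Answer: (1/2)z/(z - 1/2)^2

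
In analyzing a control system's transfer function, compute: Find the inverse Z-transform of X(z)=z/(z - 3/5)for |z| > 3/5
Standard pair: z/(z-a) <-> a^n*u[n] for causal signals
With a = 3/5: x[n] = (3/5)^n*u[n]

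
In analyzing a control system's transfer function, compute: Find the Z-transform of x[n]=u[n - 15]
Using the time-shift property: Z{u[n-15]}=z^(-15) * z/(z-1)
=z^(-14)/(z-1)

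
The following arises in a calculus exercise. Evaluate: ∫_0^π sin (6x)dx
Antiderivative: -cos(6x)/6
Evaluate at bounds: [-cos(6·π)/6] - [-cos(6·0)/6]
= (-(1)+(1))/6 = 0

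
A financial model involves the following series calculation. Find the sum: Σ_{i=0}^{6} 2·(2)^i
Geometric series: S = a(1 - r^n)/(1 - r)
a = 2, r = 2, n = 7
S = 2(1 - 128)/-1 = 254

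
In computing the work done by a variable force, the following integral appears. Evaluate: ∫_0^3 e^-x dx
Antiderivative: -e^-x
Evaluate: -(e^-3-1)

Answer: (e^-3-1)/(-1)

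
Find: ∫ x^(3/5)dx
Power rule: ∫ x^(3/5) dx=x^(8/5)/(8/5) + C

Answer: (5/8)·x^(8/5) + C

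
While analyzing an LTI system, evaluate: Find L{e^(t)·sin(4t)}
First shifting: L{e^(at)f(t)} = F(s-a)
L{sin(4t)} = 4/(s²+16)
Shift: 4/((s-1)²+16)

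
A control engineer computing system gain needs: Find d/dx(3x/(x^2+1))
Quotient rule: (f/g)'=(f'g - fg')/g²
f=3x, f'=3
g=x^2+1, g'=2x

Answer: (3·(x^2+1)-6x^2)/(x^2+1)²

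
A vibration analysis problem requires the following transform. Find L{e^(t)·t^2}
First shifting: L{e^(at)f(t)} = F(s-a)
L{t^2} = 2/s^3
Shift s → s-1: 2/(s-1)^3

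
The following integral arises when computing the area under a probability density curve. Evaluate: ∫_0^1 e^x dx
Antiderivative: e^x
Evaluate: (e^1 - 1)

Answer: e^1 - 1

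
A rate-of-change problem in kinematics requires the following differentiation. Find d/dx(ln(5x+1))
Chain rule: d/dx[ln(u)]=u'/u where u=5x+1
u'=5

Answer: (5)/(5x+1)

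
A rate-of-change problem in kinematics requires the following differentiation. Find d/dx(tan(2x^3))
Chain rule: d/dx[tan(u)] = sec²(u)·u' where u = 2x^3
u' = 6x^2

Answer: 6x^2·sec²(2x^3)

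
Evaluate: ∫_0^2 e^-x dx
Antiderivative: -e^-x
Evaluate: -(e^-2-1)

Answer: (e^-2-1)/(-1)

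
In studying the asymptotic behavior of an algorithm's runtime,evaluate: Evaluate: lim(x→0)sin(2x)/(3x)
L'Hôpital (0/0): lim 2cos(2x)/3=2/3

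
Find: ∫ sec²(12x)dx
Since d/dx[tan(12x)] = 12sec²(12x), integral = tan(12x)/12 + C

Answer: (1/12)tan(12x) + C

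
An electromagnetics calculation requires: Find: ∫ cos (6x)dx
Using substitution u=6x: ∫ cos(u) du/6=sin(u)/6 + C

Answer: (1/6)sin(6x) + C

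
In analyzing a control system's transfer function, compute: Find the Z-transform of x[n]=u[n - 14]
Using the time-shift property: Z{u[n-14]}=z^(-14)*z/(z-1)
=z^(-13)/(z-1)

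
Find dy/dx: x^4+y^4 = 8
Differentiate: 4x^3+4y^3·(dy/dx)=0
dy/dx=-4x^3/(4y^3)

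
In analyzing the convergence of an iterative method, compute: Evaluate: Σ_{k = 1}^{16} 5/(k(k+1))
Partial fractions: 5/(k(k + 1)) = 5/k - 5/(k + 1)
Telescoping sum: 5(1 - 1/17) = 5·16/17

Answer: 80/17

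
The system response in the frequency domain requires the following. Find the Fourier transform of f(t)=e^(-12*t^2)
The Fourier transform of a Gaussian e^(-a * t^2) is sqrt(pi/a) * e^(-omega^2/(4a)).
With a=12: F(omega)=sqrt(pi/12) * e^(-omega^2/48)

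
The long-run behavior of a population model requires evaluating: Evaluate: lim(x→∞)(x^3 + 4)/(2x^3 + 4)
Divide numerator and denominator by x^3:
lim (1+4/x^3)/(2+4/x^3)=1/2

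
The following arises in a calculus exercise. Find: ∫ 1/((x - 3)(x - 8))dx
Partial fractions: 1/((x-3)(x-8))=A/(x-3)+B/(x-8)
A=-1/5, B=1/5
∫ [-1/5· 1/(x-3)+1/5· 1/(x-8)] dx
=(1/5)[ln|x-8| - ln|x-3|]+C

Answer: (1/5)·ln|(x-8)/(x-3)|+C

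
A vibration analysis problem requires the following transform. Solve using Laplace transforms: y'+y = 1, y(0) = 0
Take L of both sides: sY(s) - 0 + Y(s) = 1/s
Y(s)(s + 1) = 1/s + 0
Y(s) = 1/(s(s + 1)) + 0/(s + 1)
Partial fractions: 1/(s(s + 1)) = 1/s - 1/(s + 1)
So Y(s) = 1/s - 1/(s + 1)
Inverse transform (L^(-1){1/s} = 1, L^(-1){1/(s + 1)} = e^(-t)):

Answer: y(t) = 1 - e^(-t)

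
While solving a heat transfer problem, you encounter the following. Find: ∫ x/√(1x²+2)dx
Let u = x² + 2, du = 2x dx
∫ (1/2)·u^(-1/2) du = √u + C

Answer: √(x² + 2) + C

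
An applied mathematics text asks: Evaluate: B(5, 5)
B(x,y)=Γ(x)Γ(y)/Γ(x + y)=(x-1)!(y-1)!/(x + y-1)!
B(5,5)=4!·4!/9!=1/630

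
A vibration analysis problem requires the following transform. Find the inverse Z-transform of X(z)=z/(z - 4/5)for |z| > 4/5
Standard pair: z/(z-a) <-> a^n*u[n] for causal signals
With a=4/5: x[n]=(4/5)^n*u[n]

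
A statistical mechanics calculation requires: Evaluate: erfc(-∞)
erfc(x) = 1 - erf(x); erfc(-∞) = 1 - erf(-∞) = 1 - (-1) = 2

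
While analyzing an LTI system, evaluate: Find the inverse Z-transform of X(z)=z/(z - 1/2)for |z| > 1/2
Standard pair: z/(z-a) <-> a^n * u[n] for causal signals
With a=1/2: x[n]=(1/2)^n * u[n]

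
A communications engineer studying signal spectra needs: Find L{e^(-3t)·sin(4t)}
First shifting: L{e^(at)f(t)} = F(s-a)
L{sin(4t)} = 4/(s² + 16)
Shift: 4/((s + 3)² + 16)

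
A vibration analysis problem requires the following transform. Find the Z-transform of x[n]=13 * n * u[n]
Z{n * u[n]}=z/(z-1)^2
By linearity: Z{13 * n * u[n]}=13z/(z-1)^2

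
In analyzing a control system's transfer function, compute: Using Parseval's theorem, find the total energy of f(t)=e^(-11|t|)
Parseval's theorem: E=integral |f(t)|^2 dt=(1/2pi) integral |F(omega)|^2 domega
E=integral_{-inf}^{inf} e^(-22|t|) dt=2 * integral_0^inf e^(-22t) dt=2/(2 * 11)=1/11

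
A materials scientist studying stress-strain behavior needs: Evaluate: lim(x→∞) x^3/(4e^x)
Apply L'Hôpital 3 times (∞/∞ each time):
Eventually get 3!/(4e^x) → 0

Answer: 0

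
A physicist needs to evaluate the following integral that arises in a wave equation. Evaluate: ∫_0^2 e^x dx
Antiderivative: e^x
Evaluate: (e^2 - 1)

Answer: e^2 - 1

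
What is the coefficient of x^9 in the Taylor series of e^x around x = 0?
Taylor series of e^x=Σ x^n/n!
Coefficient of x^9=1/9!=1/362880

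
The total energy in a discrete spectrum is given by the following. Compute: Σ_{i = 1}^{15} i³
Using formula: Σ i^3=[n(n+1)/2]²=[15·16/2]²=14400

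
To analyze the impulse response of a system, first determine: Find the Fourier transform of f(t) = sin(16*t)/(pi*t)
sin(W * t)/(pi * t)=(W/pi) * sinc(W * t/pi) is the impulse response of the ideal low-pass filter with cutoff W (here W=16).
Its Fourier transform is a rectangular function:
F(omega)=1 for |omega| < 16, 0 otherwise

Answer: rect(omega/32) [i.e., 1 for |omega| < 16, 0 otherwise]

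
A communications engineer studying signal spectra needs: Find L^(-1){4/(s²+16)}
L^(-1){w/(s² + w²)} = sin(wt)
Here w = 4

Answer: sin(4t)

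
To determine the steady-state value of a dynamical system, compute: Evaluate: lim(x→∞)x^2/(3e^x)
Apply L'Hôpital 2 times (∞/∞ each time):
Eventually get 2!/(3e^x) → 0

Answer: 0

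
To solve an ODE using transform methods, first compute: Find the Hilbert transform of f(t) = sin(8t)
The Hilbert transform shifts each frequency component by -pi/2.
H{sin(wt)} = -cos(wt)
With w = 8: H{sin(8t)} = -cos(8t)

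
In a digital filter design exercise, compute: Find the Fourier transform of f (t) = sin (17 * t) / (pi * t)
sin(W*t)/(pi*t)=(W/pi)*sinc(W*t/pi) is the impulse response of the ideal low-pass filter with cutoff W (here W=17).
Its Fourier transform is a rectangular function:
F(omega)=1 for |omega| < 17, 0 otherwise

Answer: rect(omega/34) [i.e., 1 for |omega| < 17, 0 otherwise]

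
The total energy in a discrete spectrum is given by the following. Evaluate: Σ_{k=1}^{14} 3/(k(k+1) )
Partial fractions: 3/(k(k + 1))=3/k - 3/(k + 1)
Telescoping sum: 3(1 - 1/15)=3·14/15

Answer: 14/5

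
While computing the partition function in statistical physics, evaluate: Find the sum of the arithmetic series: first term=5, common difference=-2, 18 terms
Last term: a_n=5 + (18 - 1)·-2=-29
Sum=n(a_1 + a_n)/2=18(5 + (-29))/2=-216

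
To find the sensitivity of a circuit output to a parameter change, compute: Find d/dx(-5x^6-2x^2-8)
Power rule: d/dx(ax^n) = n·a·x^(n-1)
Term by term: -30·x^5-4·x

Answer: -30x^5-4x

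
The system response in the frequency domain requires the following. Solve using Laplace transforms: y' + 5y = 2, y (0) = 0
Take L of both sides: sY(s) - 0 + 5Y(s)=2/s
Y(s)(s + 5)=2/s + 0
Y(s)=2/(s(s + 5)) + 0/(s + 5)
Partial fractions: 2/(s(s + 5))=(2/5)/s - (2/5)/(s + 5)
So Y(s)=(2/5)/s - (2/5)/(s + 5)
Inverse transform (L^(-1){1/s}=1, L^(-1){1/(s + 5)}=e^(-5t)):

Answer: y(t)=2/5 - (2/5)·e^(-5t)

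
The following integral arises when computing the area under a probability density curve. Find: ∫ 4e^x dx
Since d/dx[e^x] = + e^x, we get 4e^x + C

Answer: 4e^x + C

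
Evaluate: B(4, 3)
B(x,y)=Γ(x)Γ(y)/Γ(x+y)=(x-1)!(y-1)!/(x+y-1)!
B(4,3)=3!·2!/6!=1/60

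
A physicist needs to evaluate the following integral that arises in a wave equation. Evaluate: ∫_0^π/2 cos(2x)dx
Antiderivative: sin(2x)/2
Evaluate at bounds: [sin(2·π/2)/2] - [sin(2·0)/2]
= ((0) - (0))/2 = 0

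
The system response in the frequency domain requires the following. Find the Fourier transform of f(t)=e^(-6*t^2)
The Fourier transform of a Gaussian e^(-a*t^2) is sqrt(pi/a)*e^(-omega^2/(4a)).
With a=6: F(omega)=sqrt(pi/6)*e^(-omega^2/24)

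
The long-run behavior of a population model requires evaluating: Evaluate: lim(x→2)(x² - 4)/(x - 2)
Factor: (x² - 4) = (x-2)(x + 2)
Cancel (x-2): lim(x→2) (x + 2) = 4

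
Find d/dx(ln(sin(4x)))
Chain rule: d/dx[ln(u)]=u'/u where u=sin(4x)
u'=4cos(4x)

Answer: (4cos(4x))/(sin(4x))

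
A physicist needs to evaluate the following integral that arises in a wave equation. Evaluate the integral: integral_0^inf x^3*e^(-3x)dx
This is a Gamma integral. Substitute u=3x (du=3 dx):
integral_0^inf x^3*e^(-3x) dx=(1/3^4) integral_0^inf u^3*e^(-u) du
=Gamma(4)/3^4=3!/3^4=6/81

Answer: 2/27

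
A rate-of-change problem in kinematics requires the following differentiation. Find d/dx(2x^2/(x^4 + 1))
Quotient rule: (f/g)'=(f'g - fg')/g²
f=2x^2, f'=4x
g=x^4+1, g'=4x^3

Answer: (4x·(x^4+1)-8x^5)/(x^4+1)²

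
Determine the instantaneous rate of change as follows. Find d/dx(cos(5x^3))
Chain rule: d/dx[cos(u)]=-sin(u)·u' where u=5x^3
u'=15x^2

Answer: -15x^2·sin(5x^3)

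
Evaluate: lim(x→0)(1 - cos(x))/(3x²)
Using 1-cos(u) ≈ u²/2 for small u:
(1-cos(x)) ≈ (x)²/2 = 1x²/2
So limit = 1/(2·3) = 1/6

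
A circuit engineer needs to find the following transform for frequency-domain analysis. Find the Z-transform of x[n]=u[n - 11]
Using the time-shift property: Z{u[n-11]} = z^(-11) * z/(z-1)
= z^(-10)/(z-1)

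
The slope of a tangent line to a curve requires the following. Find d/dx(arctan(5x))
d/dx[arctan(u)]=u'/(1 + u²), u=5x, u'=5

Answer: 5/(1 + 25x²)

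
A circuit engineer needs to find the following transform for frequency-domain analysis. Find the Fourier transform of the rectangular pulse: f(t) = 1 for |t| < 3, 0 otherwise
F(omega) = integral from -3 to 3 of e^(-j * omega * t) dt
= 2 * sin(3 * omega)/omega = 6 * sinc(3 * omega/pi)

Answer: 2 * sin(3 * omega)/omega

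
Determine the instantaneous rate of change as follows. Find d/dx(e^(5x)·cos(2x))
Product rule: (fg)'=f'g+fg'
f=e^(5x), f'=5·e^(5x)
g=cos(2x), g'=-2·sin(2x)

Answer: 5·e^(5x)·cos(2x)-2·e^(5x)·sin(2x)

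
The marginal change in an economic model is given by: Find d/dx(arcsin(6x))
d/dx[arcsin(u)] = u'/√(1-u²), u = 6x, u' = 6

Answer: 6/√(1 - 36x²)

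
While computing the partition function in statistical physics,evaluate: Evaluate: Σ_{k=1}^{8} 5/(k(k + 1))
Partial fractions: 5/(k(k+1)) = 5/k - 5/(k+1)
Telescoping sum: 5(1-1/9) = 5·8/9

Answer: 40/9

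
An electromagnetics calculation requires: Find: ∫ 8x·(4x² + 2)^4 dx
Let u=4x²+2, du=8x dx
∫ u^4 du=u^5/5+C

Answer: (4x²+2)^5/5+C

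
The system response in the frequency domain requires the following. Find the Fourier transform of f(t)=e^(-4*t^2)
The Fourier transform of a Gaussian e^(-a*t^2) is sqrt(pi/a)*e^(-omega^2/(4a)).
With a = 4: F(omega) = sqrt(pi)/2*e^(-omega^2/16)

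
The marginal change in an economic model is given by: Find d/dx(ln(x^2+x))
Chain rule: d/dx[ln(u)]=u'/u where u=x^2+x
u'=2x+1

Answer: (2x+1)/(x^2+x)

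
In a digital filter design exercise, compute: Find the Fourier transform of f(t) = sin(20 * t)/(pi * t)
sin(W * t)/(pi * t) = (W/pi) * sinc(W * t/pi) is the impulse response of the ideal low-pass filter with cutoff W (here W = 20).
Its Fourier transform is a rectangular function:
F(omega) = 1 for |omega| < 20, 0 otherwise

Answer: rect(omega/40) [i.e., 1 for |omega| < 20, 0 otherwise]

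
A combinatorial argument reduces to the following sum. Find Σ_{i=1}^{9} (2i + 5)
=2·Σ i+5·9=2·45+45=135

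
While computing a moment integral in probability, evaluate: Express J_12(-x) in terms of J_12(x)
For integer n: J_n(-x)=(-1)^n J_n(x)
With n=12: J_12(-x)=(-1)^12 J_12(x)=J_12(x)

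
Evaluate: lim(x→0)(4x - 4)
Polynomial is continuous, so substitute x = 0:
4·0-4 = -4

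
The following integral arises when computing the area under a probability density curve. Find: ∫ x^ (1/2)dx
Power rule: ∫ x^(1/2) dx = x^(3/2)/(3/2)+C

Answer: (2/3)·x^(3/2)+C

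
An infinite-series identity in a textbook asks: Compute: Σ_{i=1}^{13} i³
Using formula: Σ i^3=[n(n + 1)/2]²=[13·14/2]²=8281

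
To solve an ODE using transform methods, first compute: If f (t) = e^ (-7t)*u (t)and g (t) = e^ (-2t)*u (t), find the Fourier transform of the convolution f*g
By the convolution theorem: F{f*g} = F(omega)*G(omega)
F(omega) = 1/(7+j*omega), G(omega) = 1/(2+j*omega)
F{f*g} = 1/((7+j*omega)(2+j*omega))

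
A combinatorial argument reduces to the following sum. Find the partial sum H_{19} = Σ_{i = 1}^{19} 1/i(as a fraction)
H_19 = 1+1/2+1/3+...+1/19
= 275295799/77597520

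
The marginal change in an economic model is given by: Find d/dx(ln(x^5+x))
Chain rule: d/dx[ln(u)] = u'/u where u = x^5+x
u' = 5x^4+1

Answer: (5x^4+1)/(x^5+x)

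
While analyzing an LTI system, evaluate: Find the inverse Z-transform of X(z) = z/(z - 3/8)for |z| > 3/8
Standard pair: z/(z-a) <-> a^n*u[n] for causal signals
With a=3/8: x[n]=(3/8)^n*u[n]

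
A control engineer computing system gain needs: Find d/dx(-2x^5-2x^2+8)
Power rule: d/dx(ax^n)=n·a·x^(n-1)
Term by term: -10·x^4-4·x

Answer: -10x^4-4x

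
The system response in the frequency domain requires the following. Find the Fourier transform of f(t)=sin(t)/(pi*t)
sin(W * t)/(pi * t)=(W/pi) * sinc(W * t/pi) is the impulse response of the ideal low-pass filter with cutoff W (here W=1).
Its Fourier transform is a rectangular function:
F(omega)=1 for |omega| < 1, 0 otherwise

Answer: rect(omega/2) [i.e., 1 for |omega| < 1, 0 otherwise]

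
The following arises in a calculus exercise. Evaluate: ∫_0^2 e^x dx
Antiderivative: e^x
Evaluate: (e^2-1)

Answer: e^2-1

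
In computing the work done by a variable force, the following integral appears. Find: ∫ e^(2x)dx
Since d/dx[e^(2x)] = 2e^(2x), we get 1/2 e^(2x) + C

Answer: (1/2)e^(2x) + C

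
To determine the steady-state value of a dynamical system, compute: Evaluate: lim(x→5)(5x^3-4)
Polynomial is continuous, so substitute x = 5:
5·5^3-4 = 621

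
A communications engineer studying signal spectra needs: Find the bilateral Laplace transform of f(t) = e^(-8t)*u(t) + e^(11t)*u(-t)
For e^(-8t)*u(t): L = 1/(s + 8), Re(s) > -8
For e^(11t)*u(-t): L = -1/(s-11), Re(s) < 11
Combined: F(s) = 1/(s + 8) - 1/(s-11), -8 < Re(s) < 11

Answer: 1/(s + 8) - 1/(s-11), ROC: -8 < Re(s) < 11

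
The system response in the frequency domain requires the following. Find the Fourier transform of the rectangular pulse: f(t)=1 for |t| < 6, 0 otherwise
F(omega)=integral from -6 to 6 of e^(-j*omega*t) dt
=2*sin(6*omega)/omega=12*sinc(6*omega/pi)

Answer: 2*sin(6*omega)/omega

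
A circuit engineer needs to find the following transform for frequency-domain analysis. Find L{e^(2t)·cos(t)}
First shifting: L{e^(at)f(t)}=F(s-a)
L{cos(t)}=s/(s²+1)
Shift: (s-2)/((s-2)²+1)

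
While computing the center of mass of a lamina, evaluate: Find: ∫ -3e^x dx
Since d/dx[e^x]=+ e^x, we get -3e^x + C

Answer: -3e^x + C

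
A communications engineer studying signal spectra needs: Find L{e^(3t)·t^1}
First shifting: L{e^(at)f(t)} = F(s-a)
L{t^1} = 1/s^2
Shift s → s-3: 1/(s-3)^2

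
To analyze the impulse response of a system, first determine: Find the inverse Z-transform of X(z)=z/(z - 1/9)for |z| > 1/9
Standard pair: z/(z-a) <-> a^n*u[n] for causal signals
With a=1/9: x[n]=(1/9)^n*u[n]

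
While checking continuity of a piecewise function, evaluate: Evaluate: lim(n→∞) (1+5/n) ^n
This is the definition of e^5: lim(1 + 5/n)^n = e^5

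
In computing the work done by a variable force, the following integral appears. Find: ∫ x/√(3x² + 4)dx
Let u=3x² + 4, du=6x dx
∫ (1/6)·u^(-1/2) du=√u/3 + C

Answer: √(3x² + 4)/3 + C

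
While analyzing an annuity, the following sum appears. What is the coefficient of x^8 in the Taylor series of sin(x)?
sin(x) has only odd powers. Coefficient of x^8=0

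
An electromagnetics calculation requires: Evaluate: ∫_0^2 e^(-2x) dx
Antiderivative: (1/(-2))e^(-2x)
Evaluate: (1/(-2))(e^-4-1)

Answer: (e^-4-1)/(-2)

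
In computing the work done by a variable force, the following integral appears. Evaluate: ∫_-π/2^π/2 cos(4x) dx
Antiderivative: sin(4x)/4
Evaluate at bounds: [sin(4·π/2)/4] - [sin(4·-π/2)/4]
= ((0) - (0))/4 = 0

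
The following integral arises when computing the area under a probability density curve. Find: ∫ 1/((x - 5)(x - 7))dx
Partial fractions: 1/((x-5)(x-7)) = A/(x-5) + B/(x-7)
A = -1/2, B = 1/2
∫ [-1/2· 1/(x-5) + 1/2· 1/(x-7)] dx
= (1/2)[ln|x-7| - ln|x-5|] + C

Answer: (1/2)·ln|(x-7)/(x-5)| + C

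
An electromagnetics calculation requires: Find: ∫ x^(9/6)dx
Power rule: ∫ x^(3/2) dx=x^(5/2)/(5/2) + C

Answer: (2/5)·x^(5/2) + C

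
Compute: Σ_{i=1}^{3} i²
Using formula: Σ i^2=n(n+1)(2n+1)/6=3·4·7/6=14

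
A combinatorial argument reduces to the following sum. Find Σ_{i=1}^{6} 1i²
= 1·n(n+1)(2n+1)/6 = 1·6·7·13/6 = 91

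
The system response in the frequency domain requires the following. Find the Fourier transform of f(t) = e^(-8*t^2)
The Fourier transform of a Gaussian e^(-a*t^2) is sqrt(pi/a)*e^(-omega^2/(4a)).
With a=8: F(omega)=sqrt(pi/8)*e^(-omega^2/32)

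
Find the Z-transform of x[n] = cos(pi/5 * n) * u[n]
Z{cos(w0*n)*u[n]}=z(z - cos(w0))/(z^2-2z*cos(w0)+1)
With w0=pi/5: X(z)=z(z - cos(pi/5))/(z^2-2z*cos(pi/5)+1)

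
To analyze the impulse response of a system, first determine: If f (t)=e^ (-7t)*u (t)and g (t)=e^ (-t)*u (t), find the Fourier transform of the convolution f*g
By the convolution theorem: F{f * g} = F(omega) * G(omega)
F(omega) = 1/(7+j * omega), G(omega) = 1/(1+j * omega)
F{f * g} = 1/((7+j * omega)(1+j * omega))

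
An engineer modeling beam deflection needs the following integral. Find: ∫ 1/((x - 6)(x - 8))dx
Partial fractions: 1/((x-6)(x-8))=A/(x-6)+B/(x-8)
A=-1/2, B=1/2
∫ [-1/2· 1/(x-6)+1/2· 1/(x-8)] dx
=(1/2)[ln|x-8| - ln|x-6|]+C

Answer: (1/2)·ln|(x-8)/(x-6)|+C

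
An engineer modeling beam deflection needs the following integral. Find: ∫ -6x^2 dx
Using power rule: ∫ -6x^2 dx = -6/3 x^3+C = -2x^3+C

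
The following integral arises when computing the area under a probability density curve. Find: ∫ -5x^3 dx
Using power rule: ∫ -5x^3 dx=-5/4 x^4 + C=(-5/4)x^4 + C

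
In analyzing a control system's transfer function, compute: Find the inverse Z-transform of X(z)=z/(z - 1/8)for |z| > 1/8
Standard pair: z/(z-a) <-> a^n*u[n] for causal signals
With a = 1/8: x[n] = (1/8)^n*u[n]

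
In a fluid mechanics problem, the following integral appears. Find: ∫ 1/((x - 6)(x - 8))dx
Partial fractions: 1/((x-6)(x-8)) = A/(x-6)+B/(x-8)
A = -1/2, B = 1/2
∫ [-1/2· 1/(x-6)+1/2· 1/(x-8)] dx
= (1/2)[ln|x-8| - ln|x-6|]+C

Answer: (1/2)·ln|(x-8)/(x-6)|+C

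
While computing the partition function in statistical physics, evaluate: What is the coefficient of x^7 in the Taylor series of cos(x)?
cos(x) has only even powers. Coefficient of x^7=0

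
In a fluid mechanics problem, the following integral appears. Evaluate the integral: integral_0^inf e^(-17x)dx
integral_0^inf e^(-17x) dx = [-1/17 * e^(-17x)]_0^inf
= 0 - (-1/17) = 1/17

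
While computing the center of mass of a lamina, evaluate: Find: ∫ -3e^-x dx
Since d/dx[e^-x] = - e^-x, we get 3e^-x + C

Answer: 3e^-x + C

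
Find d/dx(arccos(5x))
d/dx[arccos(u)] = -u'/√(1-u²), u = 5x, u' = 5

Answer: -5/√(1 - 25x²)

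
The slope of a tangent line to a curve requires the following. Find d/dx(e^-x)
Chain rule: d/dx[e^u]=e^u · u' where u=-x
u'=-1

Answer: -1·e^-x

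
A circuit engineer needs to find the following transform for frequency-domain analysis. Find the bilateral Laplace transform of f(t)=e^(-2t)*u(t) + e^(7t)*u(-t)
For e^(-2t)*u(t): L = 1/(s + 2), Re(s) > -2
For e^(7t)*u(-t): L = -1/(s-7), Re(s) < 7
Combined: F(s) = 1/(s + 2) - 1/(s-7), -2 < Re(s) < 7

Answer: 1/(s + 2) - 1/(s-7), ROC: -2 < Re(s) < 7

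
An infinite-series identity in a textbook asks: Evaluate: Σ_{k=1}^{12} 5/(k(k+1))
Partial fractions: 5/(k(k+1)) = 5/k - 5/(k+1)
Telescoping sum: 5(1-1/13) = 5·12/13

Answer: 60/13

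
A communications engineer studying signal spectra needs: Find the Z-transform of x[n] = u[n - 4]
Using the time-shift property: Z{u[n-4]}=z^(-4)*z/(z-1)
=z^(-3)/(z-1)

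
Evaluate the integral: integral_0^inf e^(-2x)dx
integral_0^inf e^(-2x) dx=[-1/2 * e^(-2x)]_0^inf
=0 - (-1/2)=1/2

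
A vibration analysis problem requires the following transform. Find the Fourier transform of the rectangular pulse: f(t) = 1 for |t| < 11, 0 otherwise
F(omega)=integral from -11 to 11 of e^(-j * omega * t) dt
=2 * sin(11 * omega)/omega=22 * sinc(11 * omega/pi)

Answer: 2 * sin(11 * omega)/omega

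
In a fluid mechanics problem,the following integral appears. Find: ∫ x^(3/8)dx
Power rule: ∫ x^(3/8) dx=x^(11/8)/(11/8)+C

Answer: (8/11)·x^(11/8)+C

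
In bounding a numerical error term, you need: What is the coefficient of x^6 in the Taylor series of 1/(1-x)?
1/(1-x)=Σ x^n for |x|<1
All coefficients are 1

Answer: 1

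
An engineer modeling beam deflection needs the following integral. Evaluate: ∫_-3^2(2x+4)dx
Step 1: Find antiderivative F(x)=x^2+4x
Step 2: F(2) - F(-3)=12 - (-3)=15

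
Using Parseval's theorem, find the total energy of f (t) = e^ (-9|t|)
Parseval's theorem: E=integral |f(t)|^2 dt=(1/2pi) integral |F(omega)|^2 domega
E=integral_{-inf}^{inf} e^(-18|t|) dt=2*integral_0^inf e^(-18t) dt=2/(2*9)=1/9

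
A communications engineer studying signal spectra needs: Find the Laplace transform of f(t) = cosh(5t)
L{cosh(at)} = s/(s²-a²)
L{cosh(5t)} = s/(s²-25)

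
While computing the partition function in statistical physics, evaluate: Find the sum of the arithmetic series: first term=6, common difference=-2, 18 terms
Last term: a_n=6+(18-1)·-2=-28
Sum=n(a_1+a_n)/2=18(6+(-28))/2=-198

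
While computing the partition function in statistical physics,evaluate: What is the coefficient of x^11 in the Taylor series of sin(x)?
sin(x)=Σ (-1)^k x^(2k+1)/(2k+1)!
For x^11: (-1)^5/11!=-1/39916800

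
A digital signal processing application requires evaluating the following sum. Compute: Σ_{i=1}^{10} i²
Using formula: Σ i^2=n(n + 1)(2n + 1)/6=10·11·21/6=385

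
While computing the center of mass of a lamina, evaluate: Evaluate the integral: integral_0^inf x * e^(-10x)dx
This is a Gamma integral. Substitute u=10x (du=10 dx):
integral_0^inf x * e^(-10x) dx=(1/10^2) integral_0^inf u^1 * e^(-u) du
=Gamma(2)/10^2=1!/10^2=1/100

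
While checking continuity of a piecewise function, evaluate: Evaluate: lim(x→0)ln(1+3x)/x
L'Hôpital (0/0): lim 3/(1 + 3x) / 1=3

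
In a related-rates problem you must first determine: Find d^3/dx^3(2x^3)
Apply power rule 3 times:
d^1: 6x^2
d^2: 12x
d^3: 12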